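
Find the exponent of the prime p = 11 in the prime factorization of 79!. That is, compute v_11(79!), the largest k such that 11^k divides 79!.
v_11(79!) = 7

Legendre's formula: v_p(n!) = Σ_{k ≥ 1} ⌊n / p^k⌋. For p = 11, n = 79, the terms are:
  ⌊79/11^1⌋ = ⌊79/11⌋ = 7
(the next term ⌊79/11^2⌋ = 0, terminating the sum). Summing: v_11(79!) = 7 = 7.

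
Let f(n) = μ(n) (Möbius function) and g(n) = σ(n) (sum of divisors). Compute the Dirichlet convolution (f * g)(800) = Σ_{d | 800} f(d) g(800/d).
(μ * σ)(800) = 800

Divisors of 800: [1, 2, 4, 5, 8, 10, 16, 20, 25, 32, 40, 50, 80, 100, 160, 200, 400, 800]. For each d | 800:
  d = 1: μ(1) · σ(800/1) = 1 · 1953 = 1953
  d = 2: μ(2) · σ(800/2) = -1 · 961 = -961
  d = 4: μ(4) · σ(800/4) = 0 · 465 = 0
  d = 5: μ(5) · σ(800/5) = -1 · 378 = -378
  d = 8: μ(8) · σ(800/8) = 0 · 217 = 0
  d = 10: μ(10) · σ(800/10) = 1 · 186 = 186
  d = 16: μ(16) · σ(800/16) = 0 · 93 = 0
  d = 20: μ(20) · σ(800/20) = 0 · 90 = 0
  d = 25: μ(25) · σ(800/25) = 0 · 63 = 0
  d = 32: μ(32) · σ(800/32) = 0 · 31 = 0
  d = 40: μ(40) · σ(800/40) = 0 · 42 = 0
  d = 50: μ(50) · σ(800/50) = 0 · 31 = 0
  d = 80: μ(80) · σ(800/80) = 0 · 18 = 0
  d = 100: μ(100) · σ(800/100) = 0 · 15 = 0
  d = 160: μ(160) · σ(800/160) = 0 · 6 = 0
  d = 200: μ(200) · σ(800/200) = 0 · 7 = 0
  d = 400: μ(400) · σ(800/400) = 0 · 3 = 0
  d = 800: μ(800) · σ(800/800) = 0 · 1 = 0
Summing: (μ * σ)(800) = 1953 + -961 + 0 + -378 + 0 + 186 + 0 + 0 + 0 + 0 + 0 + 0 + 0 + 0 + 0 + 0 + 0 + 0 = 800.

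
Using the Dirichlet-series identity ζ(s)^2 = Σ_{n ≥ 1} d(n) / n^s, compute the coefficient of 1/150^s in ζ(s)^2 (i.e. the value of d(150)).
d(150) = 12

ζ(s)^2 = (Σ 1/m^s)(Σ 1/k^s). The coefficient of 1/n^s in the product is the number of ordered pairs (m, k) with mk = n, which equals d(n). For n = 150, divisors are [1, 2, 3, 5, 6, 10, 15, 25, 30, 50, 75, 150], so d(150) = 12.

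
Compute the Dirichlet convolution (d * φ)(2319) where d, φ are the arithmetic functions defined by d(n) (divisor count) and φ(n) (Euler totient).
(d * φ)(2319) = 3096

Divisors of 2319: [1, 3, 773, 2319]. For each d | 2319:
  d = 1: d(1) · φ(2319/1) = 1 · 1544 = 1544
  d = 3: d(3) · φ(2319/3) = 2 · 772 = 1544
  d = 773: d(773) · φ(2319/773) = 2 · 2 = 4
  d = 2319: d(2319) · φ(2319/2319) = 4 · 1 = 4
Summing: (d * φ)(2319) = 1544 + 1544 + 4 + 4 = 3096.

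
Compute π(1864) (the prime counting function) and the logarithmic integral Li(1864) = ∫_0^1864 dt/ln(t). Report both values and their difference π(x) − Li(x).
π(1864) = 284;  Li(1864) ≈ 296.83;  π(x) − Li(x) ≈ -12.83.

Direct count of primes ≤ 1864 gives π(1864) = 284. Numerical evaluation of the logarithmic integral gives Li(1864) ≈ 296.83. The difference π(x) − Li(x) ≈ -12.83 is typically negative for small/moderate x (Li(x) overestimates), though Littlewood's theorem shows this sign changes infinitely often.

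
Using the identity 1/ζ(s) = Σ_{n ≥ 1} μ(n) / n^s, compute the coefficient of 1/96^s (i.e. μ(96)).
μ(96) = 0

Factor n = 96 = 2^5 · 3. μ(n) = 0 if any exponent ≥ 2 (not squarefree); otherwise μ(n) = (−1)^{ω(n)} where ω(n) is the number of distinct prime factors. Applying: μ(96) = 0.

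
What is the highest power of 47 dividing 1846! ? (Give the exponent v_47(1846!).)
v_47(1846!) = 39

Legendre's formula: v_p(n!) = Σ_{k ≥ 1} ⌊n / p^k⌋. For p = 47, n = 1846, the terms are:
  ⌊1846/47^1⌋ = ⌊1846/47⌋ = 39
(the next term ⌊1846/47^2⌋ = 0, terminating the sum). Summing: v_47(1846!) = 39 = 39.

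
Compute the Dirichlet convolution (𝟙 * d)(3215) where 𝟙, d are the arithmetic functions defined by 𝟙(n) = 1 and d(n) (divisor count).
(𝟙 * d)(3215) = 9

Divisors of 3215: [1, 5, 643, 3215]. For each d | 3215:
  d = 1: 𝟙(1) · d(3215/1) = 1 · 4 = 4
  d = 5: 𝟙(5) · d(3215/5) = 1 · 2 = 2
  d = 643: 𝟙(643) · d(3215/643) = 1 · 2 = 2
  d = 3215: 𝟙(3215) · d(3215/3215) = 1 · 1 = 1
Summing: (𝟙 * d)(3215) = 4 + 2 + 2 + 1 = 9.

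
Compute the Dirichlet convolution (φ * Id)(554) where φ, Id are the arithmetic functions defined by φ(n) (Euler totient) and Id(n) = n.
(φ * Id)(554) = 1659

Divisors of 554: [1, 2, 277, 554]. For each d | 554:
  d = 1: φ(1) · Id(554/1) = 1 · 554 = 554
  d = 2: φ(2) · Id(554/2) = 1 · 277 = 277
  d = 277: φ(277) · Id(554/277) = 276 · 2 = 552
  d = 554: φ(554) · Id(554/554) = 276 · 1 = 276
Summing: (φ * Id)(554) = 554 + 277 + 552 + 276 = 1659.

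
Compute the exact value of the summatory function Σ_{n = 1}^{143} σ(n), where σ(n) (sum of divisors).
Σ_{n ≤ 143} σ(n) = 16783

Compute σ(n) for each 1 ≤ n ≤ 143: σ(1) = 1, σ(2) = 3, σ(3) = 4, σ(4) = 7, σ(5) = 6, σ(6) = 12, σ(7) = 8, σ(8) = 15, σ(9) = 13, σ(10) = 18, σ(11) = 12, σ(12) = 28, σ(13) = 14, σ(14) = 24, σ(15) = 24, σ(16) = 31, σ(17) = 18, σ(18) = 39, σ(19) = 20, σ(20) = 42, σ(21) = 32, σ(22) = 36, σ(23) = 24, σ(24) = 60, σ(25) = 31, σ(26) = 42, σ(27) = 40, σ(28) = 56, σ(29) = 30, σ(30) = 72, σ(31) = 32, σ(32) = 63, σ(33) = 48, σ(34) = 54, σ(35) = 48, σ(36) = 91, σ(37) = 38, σ(38) = 60, σ(39) = 56, σ(40) = 90, σ(41) = 42, σ(42) = 96, σ(43) = 44, σ(44) = 84, σ(45) = 78, σ(46) = 72, σ(47) = 48, σ(48) = 124, σ(49) = 57, σ(50) = 93, σ(51) = 72, σ(52) = 98, σ(53) = 54, σ(54) = 120, σ(55) = 72, σ(56) = 120, σ(57) = 80, σ(58) = 90, σ(59) = 60, σ(60) = 168, σ(61) = 62, σ(62) = 96, σ(63) = 104, σ(64) = 127, σ(65) = 84, σ(66) = 144, σ(67) = 68, σ(68) = 126, σ(69) = 96, σ(70) = 144, σ(71) = 72, σ(72) = 195, σ(73) = 74, σ(74) = 114, σ(75) = 124, σ(76) = 140, σ(77) = 96, σ(78) = 168, σ(79) = 80, σ(80) = 186, σ(81) = 121, σ(82) = 126, σ(83) = 84, σ(84) = 224, σ(85) = 108, σ(86) = 132, σ(87) = 120, σ(88) = 180, σ(89) = 90, σ(90) = 234, σ(91) = 112, σ(92) = 168, σ(93) = 128, σ(94) = 144, σ(95) = 120, σ(96) = 252, σ(97) = 98, σ(98) = 171, σ(99) = 156, σ(100) = 217, σ(101) = 102, σ(102) = 216, σ(103) = 104, σ(104) = 210, σ(105) = 192, σ(106) = 162, σ(107) = 108, σ(108) = 280, σ(109) = 110, σ(110) = 216, σ(111) = 152, σ(112) = 248, σ(113) = 114, σ(114) = 240, σ(115) = 144, σ(116) = 210, σ(117) = 182, σ(118) = 180, σ(119) = 144, σ(120) = 360, σ(121) = 133, σ(122) = 186, σ(123) = 168, σ(124) = 224, σ(125) = 156, σ(126) = 312, σ(127) = 128, σ(128) = 255, σ(129) = 176, σ(130) = 252, σ(131) = 132, σ(132) = 336, σ(133) = 160, σ(134) = 204, σ(135) = 240, σ(136) = 270, σ(137) = 138, σ(138) = 288, σ(139) = 140, σ(140) = 336, σ(141) = 192, σ(142) = 216, σ(143) = 168. Summing all 143 values: 16783. (Average order: Σ_{n ≤ x} σ(n) ~ (π²/12) x². For x = 143, (π²/12)·143² ≈ 16818.63.)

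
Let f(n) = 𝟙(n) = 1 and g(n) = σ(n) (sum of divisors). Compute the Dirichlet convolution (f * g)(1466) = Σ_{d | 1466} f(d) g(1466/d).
(𝟙 * σ)(1466) = 2940

Divisors of 1466: [1, 2, 733, 1466]. For each d | 1466:
  d = 1: 𝟙(1) · σ(1466/1) = 1 · 2202 = 2202
  d = 2: 𝟙(2) · σ(1466/2) = 1 · 734 = 734
  d = 733: 𝟙(733) · σ(1466/733) = 1 · 3 = 3
  d = 1466: 𝟙(1466) · σ(1466/1466) = 1 · 1 = 1
Summing: (𝟙 * σ)(1466) = 2202 + 734 + 3 + 1 = 2940.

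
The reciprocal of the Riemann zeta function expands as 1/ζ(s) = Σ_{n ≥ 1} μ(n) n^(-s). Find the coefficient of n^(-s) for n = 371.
μ(371) = 1

Factor n = 371 = 7 · 53. μ(n) = 0 if any exponent ≥ 2 (not squarefree); otherwise μ(n) = (−1)^{ω(n)} where ω(n) is the number of distinct prime factors. Applying: μ(371) = 1.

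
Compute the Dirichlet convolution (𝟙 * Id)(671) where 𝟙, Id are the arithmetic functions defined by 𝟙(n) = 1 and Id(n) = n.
(𝟙 * Id)(671) = 744

Divisors of 671: [1, 11, 61, 671]. For each d | 671:
  d = 1: 𝟙(1) · Id(671/1) = 1 · 671 = 671
  d = 11: 𝟙(11) · Id(671/11) = 1 · 61 = 61
  d = 61: 𝟙(61) · Id(671/61) = 1 · 11 = 11
  d = 671: 𝟙(671) · Id(671/671) = 1 · 1 = 1
Summing: (𝟙 * Id)(671) = 671 + 61 + 11 + 1 = 744.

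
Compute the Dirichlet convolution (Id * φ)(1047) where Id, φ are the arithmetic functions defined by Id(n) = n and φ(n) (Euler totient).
(Id * φ)(1047) = 3485

Divisors of 1047: [1, 3, 349, 1047]. For each d | 1047:
  d = 1: Id(1) · φ(1047/1) = 1 · 696 = 696
  d = 3: Id(3) · φ(1047/3) = 3 · 348 = 1044
  d = 349: Id(349) · φ(1047/349) = 349 · 2 = 698
  d = 1047: Id(1047) · φ(1047/1047) = 1047 · 1 = 1047
Summing: (Id * φ)(1047) = 696 + 1044 + 698 + 1047 = 3485.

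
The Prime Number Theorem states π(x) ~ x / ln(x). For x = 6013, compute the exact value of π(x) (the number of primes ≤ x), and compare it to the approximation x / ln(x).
π(6013) = 785;  x/ln(x) ≈ 691.02;  relative error ≈ 11.97%.

Directly count primes up to 6013: π(6013) = 785. The PNT approximation gives 6013/ln(6013) ≈ 6013/8.70168 ≈ 691.02. Relative error (π(x) − x/ln(x)) / π(x) ≈ 11.97%; the approximation is known to undercount slightly (Li(x) is a better estimate).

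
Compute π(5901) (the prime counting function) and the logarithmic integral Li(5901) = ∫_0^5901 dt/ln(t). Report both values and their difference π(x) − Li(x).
π(5901) = 776;  Li(5901) ≈ 789.02;  π(x) − Li(x) ≈ -13.02.

Direct count of primes ≤ 5901 gives π(5901) = 776. Numerical evaluation of the logarithmic integral gives Li(5901) ≈ 789.02. The difference π(x) − Li(x) ≈ -13.02 is typically negative for small/moderate x (Li(x) overestimates), though Littlewood's theorem shows this sign changes infinitely often.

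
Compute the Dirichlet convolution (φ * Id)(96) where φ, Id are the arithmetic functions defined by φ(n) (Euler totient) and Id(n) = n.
(φ * Id)(96) = 560

Divisors of 96: [1, 2, 3, 4, 6, 8, 12, 16, 24, 32, 48, 96]. For each d | 96:
  d = 1: φ(1) · Id(96/1) = 1 · 96 = 96
  d = 2: φ(2) · Id(96/2) = 1 · 48 = 48
  d = 3: φ(3) · Id(96/3) = 2 · 32 = 64
  d = 4: φ(4) · Id(96/4) = 2 · 24 = 48
  d = 6: φ(6) · Id(96/6) = 2 · 16 = 32
  d = 8: φ(8) · Id(96/8) = 4 · 12 = 48
  d = 12: φ(12) · Id(96/12) = 4 · 8 = 32
  d = 16: φ(16) · Id(96/16) = 8 · 6 = 48
  d = 24: φ(24) · Id(96/24) = 8 · 4 = 32
  d = 32: φ(32) · Id(96/32) = 16 · 3 = 48
  d = 48: φ(48) · Id(96/48) = 16 · 2 = 32
  d = 96: φ(96) · Id(96/96) = 32 · 1 = 32
Summing: (φ * Id)(96) = 96 + 48 + 64 + 48 + 32 + 48 + 32 + 48 + 32 + 48 + 32 + 32 = 560.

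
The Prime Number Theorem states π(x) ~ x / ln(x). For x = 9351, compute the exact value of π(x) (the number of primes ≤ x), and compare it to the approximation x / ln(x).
π(9351) = 1158;  x/ln(x) ≈ 1022.72;  relative error ≈ 11.68%.

Directly count primes up to 9351: π(9351) = 1158. The PNT approximation gives 9351/ln(9351) ≈ 9351/9.14324 ≈ 1022.72. Relative error (π(x) − x/ln(x)) / π(x) ≈ 11.68%; the approximation is known to undercount slightly (Li(x) is a better estimate).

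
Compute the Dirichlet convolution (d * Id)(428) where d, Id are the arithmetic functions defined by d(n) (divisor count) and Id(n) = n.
(d * Id)(428) = 1199

Divisors of 428: [1, 2, 4, 107, 214, 428]. For each d | 428:
  d = 1: d(1) · Id(428/1) = 1 · 428 = 428
  d = 2: d(2) · Id(428/2) = 2 · 214 = 428
  d = 4: d(4) · Id(428/4) = 3 · 107 = 321
  d = 107: d(107) · Id(428/107) = 2 · 4 = 8
  d = 214: d(214) · Id(428/214) = 4 · 2 = 8
  d = 428: d(428) · Id(428/428) = 6 · 1 = 6
Summing: (d * Id)(428) = 428 + 428 + 321 + 8 + 8 + 6 = 1199.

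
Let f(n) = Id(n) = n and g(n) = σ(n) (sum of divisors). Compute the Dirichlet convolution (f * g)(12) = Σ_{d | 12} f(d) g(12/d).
(Id * σ)(12) = 119

Divisors of 12: [1, 2, 3, 4, 6, 12]. For each d | 12:
  d = 1: Id(1) · σ(12/1) = 1 · 28 = 28
  d = 2: Id(2) · σ(12/2) = 2 · 12 = 24
  d = 3: Id(3) · σ(12/3) = 3 · 7 = 21
  d = 4: Id(4) · σ(12/4) = 4 · 4 = 16
  d = 6: Id(6) · σ(12/6) = 6 · 3 = 18
  d = 12: Id(12) · σ(12/12) = 12 · 1 = 12
Summing: (Id * σ)(12) = 28 + 24 + 21 + 16 + 18 + 12 = 119.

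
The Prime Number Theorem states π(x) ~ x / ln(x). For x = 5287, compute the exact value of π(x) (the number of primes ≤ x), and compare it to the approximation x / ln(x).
π(5287) = 701;  x/ln(x) ≈ 616.70;  relative error ≈ 12.03%.

Directly count primes up to 5287: π(5287) = 701. The PNT approximation gives 5287/ln(5287) ≈ 5287/8.57301 ≈ 616.70. Relative error (π(x) − x/ln(x)) / π(x) ≈ 12.03%; the approximation is known to undercount slightly (Li(x) is a better estimate).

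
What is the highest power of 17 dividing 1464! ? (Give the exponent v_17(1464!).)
v_17(1464!) = 91

Legendre's formula: v_p(n!) = Σ_{k ≥ 1} ⌊n / p^k⌋. For p = 17, n = 1464, the terms are:
  ⌊1464/17^1⌋ = ⌊1464/17⌋ = 86
  ⌊1464/17^2⌋ = ⌊1464/289⌋ = 5
(the next term ⌊1464/17^3⌋ = 0, terminating the sum). Summing: v_17(1464!) = 86 + 5 = 91.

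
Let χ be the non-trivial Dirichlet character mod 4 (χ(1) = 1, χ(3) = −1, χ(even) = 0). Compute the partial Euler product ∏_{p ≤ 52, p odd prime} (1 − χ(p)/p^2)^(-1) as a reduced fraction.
∏ = 114726379539814929565547/125247697987829760000000

The odd primes p ≤ 52 are [3, 5, 7, 11, 13, 17, 19, 23, 29, 31, 37, 41, 43, 47]. For each, χ(p) = 1 if p ≡ 1 mod 4, χ(p) = −1 if p ≡ 3 mod 4. Taking (1 − χ(p)/p^2)^(-1) = p^2/(p^2 − χ(p)): (1 − (-1)/3^2)^(-1) · (1 − (1)/5^2)^(-1) · (1 − (-1)/7^2)^(-1) · (1 − (-1)/11^2)^(-1) · (1 − (1)/13^2)^(-1) · (1 − (1)/17^2)^(-1) · (1 − (-1)/19^2)^(-1) · (1 − (-1)/23^2)^(-1) · (1 − (1)/29^2)^(-1) · (1 − (-1)/31^2)^(-1) · (1 − (1)/37^2)^(-1) · (1 − (1)/41^2)^(-1) · (1 − (-1)/43^2)^(-1) · (1 − (-1)/47^2)^(-1) = 114726379539814929565547/125247697987829760000000.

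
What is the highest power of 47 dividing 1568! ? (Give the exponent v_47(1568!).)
v_47(1568!) = 33

Legendre's formula: v_p(n!) = Σ_{k ≥ 1} ⌊n / p^k⌋. For p = 47, n = 1568, the terms are:
  ⌊1568/47^1⌋ = ⌊1568/47⌋ = 33
(the next term ⌊1568/47^2⌋ = 0, terminating the sum). Summing: v_47(1568!) = 33 = 33.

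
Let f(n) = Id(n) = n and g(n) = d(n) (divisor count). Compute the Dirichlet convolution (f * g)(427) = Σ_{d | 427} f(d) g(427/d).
(Id * d)(427) = 567

Divisors of 427: [1, 7, 61, 427]. For each d | 427:
  d = 1: Id(1) · d(427/1) = 1 · 4 = 4
  d = 7: Id(7) · d(427/7) = 7 · 2 = 14
  d = 61: Id(61) · d(427/61) = 61 · 2 = 122
  d = 427: Id(427) · d(427/427) = 427 · 1 = 427
Summing: (Id * d)(427) = 4 + 14 + 122 + 427 = 567.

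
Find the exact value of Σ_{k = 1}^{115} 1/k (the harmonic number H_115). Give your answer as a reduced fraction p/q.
H_115 = 92573227274776723505600817476549419778817513966049/17379782769567790172972927968296006432665936992320

Direct summation: H_115 = 1 + 1/2 + ... + 1/115. The least common denominator is lcm(1, ..., 115) = 955888052326228459513511038256280353796626534577600; over this denominator the numerator is 955888052326228459513511038256280353796626534577600 + 477944026163114229756755519128140176898313267288800 + 318629350775409486504503679418760117932208844859200 + 238972013081557114878377759564070088449156633644400 + 191177610465245691902702207651256070759325306915520 + 159314675387704743252251839709380058966104422429600 + 136555436046604065644787291179468621970946647796800 + 119486006540778557439188879782035044224578316822200 + 106209783591803162168167893139586705977402948286400 + 95588805232622845951351103825628035379662653457760 + 86898913847838950864864639841480032163329684961600 + 79657337693852371626125919854690029483052211214800 + 73529850178940650731808541404329257984355887275200 + 68277718023302032822393645589734310985473323898400 + 63725870155081897300900735883752023586441768971840 + 59743003270389278719594439891017522112289158411100 + 56228708960366379971383002250369432576272149092800 + 53104891795901581084083946569793352988701474143200 + 50309897490854129448079528329277913357717186030400 + 47794402616311422975675551912814017689831326728880 + 45518478682201355214929097059822873990315549265600 + 43449456923919475432432319920740016081664842480800 + 41560350101140367804935262532881754512896805851200 + 39828668846926185813062959927345014741526105607400 + 38235522093049138380540441530251214151865061383104 + 36764925089470325365904270702164628992177943637600 + 35403261197267720722722631046528901992467649428800 + 34138859011651016411196822794867155492736661949200 + 32961656976766498603914173732975184613676777054400 + 31862935077540948650450367941876011793220884485920 + 30835098462136401919790678653428398509568597889600 + 29871501635194639359797219945508761056144579205550 + 28966304615946316954954879947160010721109894987200 + 28114354480183189985691501125184716288136074546400 + 27311087209320813128957458235893724394189329559360 + 26552445897950790542041973284896676494350737071600 + 25834812225033201608473271304223793345854771204800 + 25154948745427064724039764164638956678858593015200 + 24509950059646883577269513801443085994785295758400 + 23897201308155711487837775956407008844915663364440 + 23314342739664108768622220445275130580405525233600 + 22759239341100677607464548529911436995157774632800 + 22229954705261126965430489261773961716200617083200 + 21724728461959737716216159960370008040832421240400 + 21241956718360632433633578627917341195480589657280 + 20780175050570183902467631266440877256448402925600 + 20338043666515499138585341239495326676523968820800 + 19914334423463092906531479963672507370763052803700 + 19507919435229152234969613025638374567278092542400 + 19117761046524569190270220765125607075932530691552 + 18742902986788793323794334083456477525424049697600 + 18382462544735162682952135351082314496088971818800 + 18035623628796763387047378080307176486728802539200 + 17701630598633860361361315523264450996233824714400 + 17379782769567790172972927968296006432665936992320 + 17069429505825508205598411397433577746368330974600 + 16769965830284709816026509443092637785905728676800 + 16480828488383249301957086866487592306838388527200 + 16201492412308956940906966750106446674519093806400 + 15931467538770474325225183970938005896610442242960 + 15670295939774237041205098987807874652403713681600 + 15417549231068200959895339326714199254784298944800 + 15172826227400451738309699019940957996771849755200 + 14935750817597319679898609972754380528072289602775 + 14705970035788130146361708280865851596871177455040 + 14483152307973158477477439973580005360554947493600 + 14266985855615350141992702063526572444725769172800 + 14057177240091594992845750562592358144068037273200 + 13853450033713455934978420844293918170965601950400 + 13655543604660406564478729117946862197094664779680 + 13463212004594767035401563919102540194318683585600 + 13276222948975395271020986642448338247175368535800 + 13094356881181211774157685455565484298583925131200 + 12917406112516600804236635652111896672927385602400 + 12745174031016379460180147176750404717288353794368 + 12577474372713532362019882082319478339429296507600 + 12414130549691278694980662834497147451904240708800 + 12254975029823441788634756900721542997392647879200 + 12099848763623145057133051117168105744261095374400 + 11948600654077855743918887978203504422457831682220 + 11801087065755906907574210348842967330822549809600 + 11657171369832054384311110222637565290202762616800 + 11516723522002752524259169135617835587911163067200 + 11379619670550338803732274264955718497578887316400 + 11245741792073275994276600450073886515254429818560 + 11114977352630563482715244630886980858100308541600 + 10987218992255499534638057910991728204558925684800 + 10862364230979868858108079980185004020416210620200 + 10740315194676724264196753238834610716816028478400 + 10620978359180316216816789313958670597740294828640 + 10504264311277235818829791629189893997765126753600 + 10390087525285091951233815633220438628224201462800 + 10278366154045467306596892884476132836522865963200 + 10169021833257749569292670619747663338261984410400 + 10061979498170825889615905665855582671543437206080 + 9957167211731546453265739981836253685381526401850 + 9854516003363179994984649878930725296872438500800 + 9753959717614576117484806512819187283639046271200 + 9655434871982105651651626649053336907036631662400 + 9558880523262284595135110382562803537966265345776 + 9464238141843846133797138992636439146501252817600 + 9371451493394396661897167041728238762712024848800 + 9280466527439111257412728526760003434918704219200 + 9191231272367581341476067675541157248044485909400 + 9103695736440271042985819411964574798063109853120 + 9017811814398381693523689040153588243364401269600 + 8933533199310546350593561105198881811183425556800 + 8850815299316930180680657761632225498116912357200 + 8769615158956224399206523286754865631161711326400 + 8689891384783895086486463984148003216332968496160 + 8611604075011067202824423768074597781951590401600 + 8534714752912754102799205698716788873184165487300 + 8459186303771933270031071135011330564571916235200 + 8384982915142354908013254721546318892952864338400 + 8312070020228073560987052506576350902579361170240 = 5091527500112719792808044961210218087834963268132695, so H_115 = 5091527500112719792808044961210218087834963268132695/955888052326228459513511038256280353796626534577600; reducing by gcd(5091527500112719792808044961210218087834963268132695, 955888052326228459513511038256280353796626534577600) = 55 gives 92573227274776723505600817476549419778817513966049/17379782769567790172972927968296006432665936992320 ≈ 5.32649. (The PNT-adjacent estimate ln(115) + γ ≈ 5.32215 matches within O(1/n).)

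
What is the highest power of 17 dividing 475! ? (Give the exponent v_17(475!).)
v_17(475!) = 28

Legendre's formula: v_p(n!) = Σ_{k ≥ 1} ⌊n / p^k⌋. For p = 17, n = 475, the terms are:
  ⌊475/17^1⌋ = ⌊475/17⌋ = 27
  ⌊475/17^2⌋ = ⌊475/289⌋ = 1
(the next term ⌊475/17^3⌋ = 0, terminating the sum). Summing: v_17(475!) = 27 + 1 = 28.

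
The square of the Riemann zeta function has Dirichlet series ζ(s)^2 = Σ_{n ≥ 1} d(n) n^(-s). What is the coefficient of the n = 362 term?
d(362) = 4

ζ(s)^2 = (Σ 1/m^s)(Σ 1/k^s). The coefficient of 1/n^s in the product is the number of ordered pairs (m, k) with mk = n, which equals d(n). For n = 362, divisors are [1, 2, 181, 362], so d(362) = 4.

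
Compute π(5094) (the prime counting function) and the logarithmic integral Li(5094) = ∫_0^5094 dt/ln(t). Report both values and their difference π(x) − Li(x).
π(5094) = 680;  Li(5094) ≈ 695.31;  π(x) − Li(x) ≈ -15.31.

Direct count of primes ≤ 5094 gives π(5094) = 680. Numerical evaluation of the logarithmic integral gives Li(5094) ≈ 695.31. The difference π(x) − Li(x) ≈ -15.31 is typically negative for small/moderate x (Li(x) overestimates), though Littlewood's theorem shows this sign changes infinitely often.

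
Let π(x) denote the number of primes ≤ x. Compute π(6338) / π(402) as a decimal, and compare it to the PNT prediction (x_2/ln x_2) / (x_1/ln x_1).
π(6338)/π(402) = 825/79 ≈ 10.4430;  PNT prediction ≈ 10.7994.

π(402) = 79 and π(6338) = 825, so π(6338)/π(402) ≈ 10.4430. The PNT-predicted ratio is (6338/ln(6338)) / (402/ln(402)) ≈ 10.7994. The two agree to within a few percent, as expected.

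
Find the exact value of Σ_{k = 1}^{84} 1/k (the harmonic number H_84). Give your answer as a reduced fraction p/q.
H_84 = 3681181948368536301765969745576439759/734184632222154704090370027645633600

Direct summation: H_84 = 1 + 1/2 + ... + 1/84. The least common denominator is lcm(1, ..., 84) = 8076030954443701744994070304101969600; over this denominator the numerator is 8076030954443701744994070304101969600 + 4038015477221850872497035152050984800 + 2692010318147900581664690101367323200 + 2019007738610925436248517576025492400 + 1615206190888740348998814060820393920 + 1346005159073950290832345050683661600 + 1153718707777671677856295757728852800 + 1009503869305462718124258788012746200 + 897336772715966860554896700455774400 + 807603095444370174499407030410196960 + 734184632222154704090370027645633600 + 673002579536975145416172525341830800 + 621233150341823211153390023392459200 + 576859353888835838928147878864426400 + 538402063629580116332938020273464640 + 504751934652731359062129394006373100 + 475060644379041279117298253182468800 + 448668386357983430277448350227887200 + 425054260760194828683898437057998400 + 403801547722185087249703515205098480 + 384572902592557225952098585909617600 + 367092316111077352045185013822816800 + 351131780627987032391046534960955200 + 336501289768487572708086262670915400 + 323041238177748069799762812164078784 + 310616575170911605576695011696229600 + 299112257571988953518298900151924800 + 288429676944417919464073939432213200 + 278483826015300060172209320831102400 + 269201031814790058166469010136732320 + 260517127562700056290131300132321600 + 252375967326365679531064697003186550 + 244728210740718234696790009215211200 + 237530322189520639558649126591234400 + 230743741555534335571259151545770560 + 224334193178991715138724175113943600 + 218271106876856803918758656867620800 + 212527130380097414341949218528999200 + 207077716780607737051130007797486400 + 201900773861092543624851757602549240 + 196976364742529310853513909856145600 + 192286451296278612976049292954808800 + 187814673359155854534745821025627200 + 183546158055538676022592506911408400 + 179467354543193372110979340091154880 + 175565890313993516195523267480477600 + 171830445839227696702001495831956800 + 168250644884243786354043131335457700 + 164816958253953096836613679675550400 + 161520619088874034899881406082039392 + 158353548126347093039099417727489600 + 155308287585455802788347505848114800 + 152377942536673617830076798190603200 + 149556128785994476759149450075962400 + 146836926444430940818074005529126720 + 144214838472208959732036969716106600 + 141684753586731609561299479019332800 + 139241913007650030086104660415551200 + 136881880583791554999899496679694400 + 134600515907395029083234505068366160 + 132393950072847569590066726296753600 + 130258563781350028145065650066160800 + 128190967530852408650699528636539200 + 126187983663182839765532348501593275 + 124246630068364642230678004678491840 + 122364105370359117348395004607605600 + 120537775439458234999911497076148800 + 118765161094760319779324563295617200 + 117043926875995677463682178320318400 + 115371870777767167785629575772885280 + 113746914851319742887240426818337600 + 112167096589495857569362087556971800 + 110630561019776736232795483617835200 + 109135553438428401959379328433810400 + 107680412725916023266587604054692928 + 106263565190048707170974609264499600 + 104883518888879243441481432520804800 + 103538858390303868525565003898743200 + 102228239929667110696127472203822400 + 100950386930546271812425878801274620 + 99704085857329651172766300050641600 + 98488182371264655426756954928072800 + 97301577764381948734868316916891200 + 96143225648139306488024646477404400 = 40493001432053899319425667201340837349, so H_84 = 40493001432053899319425667201340837349/8076030954443701744994070304101969600; reducing by gcd(40493001432053899319425667201340837349, 8076030954443701744994070304101969600) = 11 gives 3681181948368536301765969745576439759/734184632222154704090370027645633600 ≈ 5.01397. (The PNT-adjacent estimate ln(84) + γ ≈ 5.00803 matches within O(1/n).)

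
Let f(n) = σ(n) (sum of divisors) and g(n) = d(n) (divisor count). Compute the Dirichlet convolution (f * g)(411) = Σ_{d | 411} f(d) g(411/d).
(σ * d)(411) = 840

Divisors of 411: [1, 3, 137, 411]. For each d | 411:
  d = 1: σ(1) · d(411/1) = 1 · 4 = 4
  d = 3: σ(3) · d(411/3) = 4 · 2 = 8
  d = 137: σ(137) · d(411/137) = 138 · 2 = 276
  d = 411: σ(411) · d(411/411) = 552 · 1 = 552
Summing: (σ * d)(411) = 4 + 8 + 276 + 552 = 840.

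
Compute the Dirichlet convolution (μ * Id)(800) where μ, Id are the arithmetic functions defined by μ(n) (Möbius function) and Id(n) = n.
(μ * Id)(800) = 320

Divisors of 800: [1, 2, 4, 5, 8, 10, 16, 20, 25, 32, 40, 50, 80, 100, 160, 200, 400, 800]. For each d | 800:
  d = 1: μ(1) · Id(800/1) = 1 · 800 = 800
  d = 2: μ(2) · Id(800/2) = -1 · 400 = -400
  d = 4: μ(4) · Id(800/4) = 0 · 200 = 0
  d = 5: μ(5) · Id(800/5) = -1 · 160 = -160
  d = 8: μ(8) · Id(800/8) = 0 · 100 = 0
  d = 10: μ(10) · Id(800/10) = 1 · 80 = 80
  d = 16: μ(16) · Id(800/16) = 0 · 50 = 0
  d = 20: μ(20) · Id(800/20) = 0 · 40 = 0
  d = 25: μ(25) · Id(800/25) = 0 · 32 = 0
  d = 32: μ(32) · Id(800/32) = 0 · 25 = 0
  d = 40: μ(40) · Id(800/40) = 0 · 20 = 0
  d = 50: μ(50) · Id(800/50) = 0 · 16 = 0
  d = 80: μ(80) · Id(800/80) = 0 · 10 = 0
  d = 100: μ(100) · Id(800/100) = 0 · 8 = 0
  d = 160: μ(160) · Id(800/160) = 0 · 5 = 0
  d = 200: μ(200) · Id(800/200) = 0 · 4 = 0
  d = 400: μ(400) · Id(800/400) = 0 · 2 = 0
  d = 800: μ(800) · Id(800/800) = 0 · 1 = 0
Summing: (μ * Id)(800) = 800 + -400 + 0 + -160 + 0 + 80 + 0 + 0 + 0 + 0 + 0 + 0 + 0 + 0 + 0 + 0 + 0 + 0 = 320.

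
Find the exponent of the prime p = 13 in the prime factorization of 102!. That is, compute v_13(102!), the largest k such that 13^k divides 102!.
v_13(102!) = 7

Legendre's formula: v_p(n!) = Σ_{k ≥ 1} ⌊n / p^k⌋. For p = 13, n = 102, the terms are:
  ⌊102/13^1⌋ = ⌊102/13⌋ = 7
(the next term ⌊102/13^2⌋ = 0, terminating the sum). Summing: v_13(102!) = 7 = 7.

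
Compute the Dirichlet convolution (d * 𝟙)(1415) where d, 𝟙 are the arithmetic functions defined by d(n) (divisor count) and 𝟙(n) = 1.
(d * 𝟙)(1415) = 9

Divisors of 1415: [1, 5, 283, 1415]. For each d | 1415:
  d = 1: d(1) · 𝟙(1415/1) = 1 · 1 = 1
  d = 5: d(5) · 𝟙(1415/5) = 2 · 1 = 2
  d = 283: d(283) · 𝟙(1415/283) = 2 · 1 = 2
  d = 1415: d(1415) · 𝟙(1415/1415) = 4 · 1 = 4
Summing: (d * 𝟙)(1415) = 1 + 2 + 2 + 4 = 9.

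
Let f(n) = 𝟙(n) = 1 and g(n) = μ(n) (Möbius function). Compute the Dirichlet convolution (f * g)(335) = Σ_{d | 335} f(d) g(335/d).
(𝟙 * μ)(335) = 0

Divisors of 335: [1, 5, 67, 335]. For each d | 335:
  d = 1: 𝟙(1) · μ(335/1) = 1 · 1 = 1
  d = 5: 𝟙(5) · μ(335/5) = 1 · -1 = -1
  d = 67: 𝟙(67) · μ(335/67) = 1 · -1 = -1
  d = 335: 𝟙(335) · μ(335/335) = 1 · 1 = 1
Summing: (𝟙 * μ)(335) = 1 + -1 + -1 + 1 = 0.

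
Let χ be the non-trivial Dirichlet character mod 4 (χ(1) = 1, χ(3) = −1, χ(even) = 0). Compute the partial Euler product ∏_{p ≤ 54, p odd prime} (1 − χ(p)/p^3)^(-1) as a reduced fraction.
∏ = 825131832927904152751703886265311831503045/851571808026684219819301170519057245405184

The odd primes p ≤ 54 are [3, 5, 7, 11, 13, 17, 19, 23, 29, 31, 37, 41, 43, 47, 53]. For each, χ(p) = 1 if p ≡ 1 mod 4, χ(p) = −1 if p ≡ 3 mod 4. Taking (1 − χ(p)/p^3)^(-1) = p^3/(p^3 − χ(p)): (1 − (-1)/3^3)^(-1) · (1 − (1)/5^3)^(-1) · (1 − (-1)/7^3)^(-1) · (1 − (-1)/11^3)^(-1) · (1 − (1)/13^3)^(-1) · (1 − (1)/17^3)^(-1) · (1 − (-1)/19^3)^(-1) · (1 − (-1)/23^3)^(-1) · (1 − (1)/29^3)^(-1) · (1 − (-1)/31^3)^(-1) · (1 − (1)/37^3)^(-1) · (1 − (1)/41^3)^(-1) · (1 − (-1)/43^3)^(-1) · (1 − (-1)/47^3)^(-1) · (1 − (1)/53^3)^(-1) = 825131832927904152751703886265311831503045/851571808026684219819301170519057245405184.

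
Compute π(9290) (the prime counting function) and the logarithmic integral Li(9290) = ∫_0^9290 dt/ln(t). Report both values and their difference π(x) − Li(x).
π(9290) = 1150;  Li(9290) ≈ 1168.74;  π(x) − Li(x) ≈ -18.74.

Direct count of primes ≤ 9290 gives π(9290) = 1150. Numerical evaluation of the logarithmic integral gives Li(9290) ≈ 1168.74. The difference π(x) − Li(x) ≈ -18.74 is typically negative for small/moderate x (Li(x) overestimates), though Littlewood's theorem shows this sign changes infinitely often.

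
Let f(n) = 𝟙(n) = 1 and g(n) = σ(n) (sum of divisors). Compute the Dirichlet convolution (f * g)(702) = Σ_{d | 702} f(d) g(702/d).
(𝟙 * σ)(702) = 3480

Divisors of 702: [1, 2, 3, 6, 9, 13, 18, 26, 27, 39, 54, 78, 117, 234, 351, 702]. For each d | 702:
  d = 1: 𝟙(1) · σ(702/1) = 1 · 1680 = 1680
  d = 2: 𝟙(2) · σ(702/2) = 1 · 560 = 560
  d = 3: 𝟙(3) · σ(702/3) = 1 · 546 = 546
  d = 6: 𝟙(6) · σ(702/6) = 1 · 182 = 182
  d = 9: 𝟙(9) · σ(702/9) = 1 · 168 = 168
  d = 13: 𝟙(13) · σ(702/13) = 1 · 120 = 120
  d = 18: 𝟙(18) · σ(702/18) = 1 · 56 = 56
  d = 26: 𝟙(26) · σ(702/26) = 1 · 40 = 40
  d = 27: 𝟙(27) · σ(702/27) = 1 · 42 = 42
  d = 39: 𝟙(39) · σ(702/39) = 1 · 39 = 39
  d = 54: 𝟙(54) · σ(702/54) = 1 · 14 = 14
  d = 78: 𝟙(78) · σ(702/78) = 1 · 13 = 13
  d = 117: 𝟙(117) · σ(702/117) = 1 · 12 = 12
  d = 234: 𝟙(234) · σ(702/234) = 1 · 4 = 4
  d = 351: 𝟙(351) · σ(702/351) = 1 · 3 = 3
  d = 702: 𝟙(702) · σ(702/702) = 1 · 1 = 1
Summing: (𝟙 * σ)(702) = 1680 + 560 + 546 + 182 + 168 + 120 + 56 + 40 + 42 + 39 + 14 + 13 + 12 + 4 + 3 + 1 = 3480.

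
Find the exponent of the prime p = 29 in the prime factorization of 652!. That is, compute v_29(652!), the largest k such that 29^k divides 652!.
v_29(652!) = 22

Legendre's formula: v_p(n!) = Σ_{k ≥ 1} ⌊n / p^k⌋. For p = 29, n = 652, the terms are:
  ⌊652/29^1⌋ = ⌊652/29⌋ = 22
(the next term ⌊652/29^2⌋ = 0, terminating the sum). Summing: v_29(652!) = 22 = 22.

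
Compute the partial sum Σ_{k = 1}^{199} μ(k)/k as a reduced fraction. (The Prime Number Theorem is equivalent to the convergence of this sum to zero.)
Σ μ(k)/k = -2525956533029285906333379660693655000208391328320024740655748842764916179604407/82104442544036437402623148487682251333557860946353167843084552367036963538575798

Values of μ(k) for 1 ≤ k ≤ 199: μ(1) = 1, μ(2) = -1, μ(3) = -1, μ(5) = -1, μ(6) = 1, μ(7) = -1, μ(10) = 1, μ(11) = -1, μ(13) = -1, μ(14) = 1, μ(15) = 1, μ(17) = -1, μ(19) = -1, μ(21) = 1, μ(22) = 1, μ(23) = -1, μ(26) = 1, μ(29) = -1, μ(30) = -1, μ(31) = -1, μ(33) = 1, μ(34) = 1, μ(35) = 1, μ(37) = -1, μ(38) = 1, μ(39) = 1, μ(41) = -1, μ(42) = -1, μ(43) = -1, μ(46) = 1, μ(47) = -1, μ(51) = 1, μ(53) = -1, μ(55) = 1, μ(57) = 1, μ(58) = 1, μ(59) = -1, μ(61) = -1, μ(62) = 1, μ(65) = 1, μ(66) = -1, μ(67) = -1, μ(69) = 1, μ(70) = -1, μ(71) = -1, μ(73) = -1, μ(74) = 1, μ(77) = 1, μ(78) = -1, μ(79) = -1, μ(82) = 1, μ(83) = -1, μ(85) = 1, μ(86) = 1, μ(87) = 1, μ(89) = -1, μ(91) = 1, μ(93) = 1, μ(94) = 1, μ(95) = 1, μ(97) = -1, μ(101) = -1, μ(102) = -1, μ(103) = -1, μ(105) = -1, μ(106) = 1, μ(107) = -1, μ(109) = -1, μ(110) = -1, μ(111) = 1, μ(113) = -1, μ(114) = -1, μ(115) = 1, μ(118) = 1, μ(119) = 1, μ(122) = 1, μ(123) = 1, μ(127) = -1, μ(129) = 1, μ(130) = -1, μ(131) = -1, μ(133) = 1, μ(134) = 1, μ(137) = -1, μ(138) = -1, μ(139) = -1, μ(141) = 1, μ(142) = 1, μ(143) = 1, μ(145) = 1, μ(146) = 1, μ(149) = -1, μ(151) = -1, μ(154) = -1, μ(155) = 1, μ(157) = -1, μ(158) = 1, μ(159) = 1, μ(161) = 1, μ(163) = -1, μ(165) = -1, μ(166) = 1, μ(167) = -1, μ(170) = -1, μ(173) = -1, μ(174) = -1, μ(177) = 1, μ(178) = 1, μ(179) = -1, μ(181) = -1, μ(182) = -1, μ(183) = 1, μ(185) = 1, μ(186) = -1, μ(187) = 1, μ(190) = -1, μ(191) = -1, μ(193) = -1, μ(194) = 1, μ(195) = -1, μ(197) = -1, μ(199) = -1, with μ = 0 on non-squarefree integers. Summing μ(k)/k for k where μ(k) ≠ 0 gives -2525956533029285906333379660693655000208391328320024740655748842764916179604407/82104442544036437402623148487682251333557860946353167843084552367036963538575798 ≈ -0.0308. (PNT ⟺ this sum → 0 as n → ∞.)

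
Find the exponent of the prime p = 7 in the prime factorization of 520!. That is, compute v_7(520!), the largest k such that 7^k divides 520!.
v_7(520!) = 85

Legendre's formula: v_p(n!) = Σ_{k ≥ 1} ⌊n / p^k⌋. For p = 7, n = 520, the terms are:
  ⌊520/7^1⌋ = ⌊520/7⌋ = 74
  ⌊520/7^2⌋ = ⌊520/49⌋ = 10
  ⌊520/7^3⌋ = ⌊520/343⌋ = 1
(the next term ⌊520/7^4⌋ = 0, terminating the sum). Summing: v_7(520!) = 74 + 10 + 1 = 85.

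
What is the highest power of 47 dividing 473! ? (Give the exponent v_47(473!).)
v_47(473!) = 10

Legendre's formula: v_p(n!) = Σ_{k ≥ 1} ⌊n / p^k⌋. For p = 47, n = 473, the terms are:
  ⌊473/47^1⌋ = ⌊473/47⌋ = 10
(the next term ⌊473/47^2⌋ = 0, terminating the sum). Summing: v_47(473!) = 10 = 10.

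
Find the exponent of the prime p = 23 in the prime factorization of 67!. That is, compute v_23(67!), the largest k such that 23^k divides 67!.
v_23(67!) = 2

Legendre's formula: v_p(n!) = Σ_{k ≥ 1} ⌊n / p^k⌋. For p = 23, n = 67, the terms are:
  ⌊67/23^1⌋ = ⌊67/23⌋ = 2
(the next term ⌊67/23^2⌋ = 0, terminating the sum). Summing: v_23(67!) = 2 = 2.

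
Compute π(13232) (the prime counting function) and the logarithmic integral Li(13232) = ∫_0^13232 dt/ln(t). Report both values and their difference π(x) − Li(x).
π(13232) = 1573;  Li(13232) ≈ 1591.58;  π(x) − Li(x) ≈ -18.58.

Direct count of primes ≤ 13232 gives π(13232) = 1573. Numerical evaluation of the logarithmic integral gives Li(13232) ≈ 1591.58. The difference π(x) − Li(x) ≈ -18.58 is typically negative for small/moderate x (Li(x) overestimates), though Littlewood's theorem shows this sign changes infinitely often.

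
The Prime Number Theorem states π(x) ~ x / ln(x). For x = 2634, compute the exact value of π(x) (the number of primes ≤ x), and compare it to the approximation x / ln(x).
π(2634) = 382;  x/ln(x) ≈ 334.42;  relative error ≈ 12.45%.

Directly count primes up to 2634: π(2634) = 382. The PNT approximation gives 2634/ln(2634) ≈ 2634/7.87626 ≈ 334.42. Relative error (π(x) − x/ln(x)) / π(x) ≈ 12.45%; the approximation is known to undercount slightly (Li(x) is a better estimate).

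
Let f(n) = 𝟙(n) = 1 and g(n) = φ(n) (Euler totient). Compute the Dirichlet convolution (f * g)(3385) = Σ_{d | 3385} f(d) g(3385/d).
(𝟙 * φ)(3385) = 3385

Divisors of 3385: [1, 5, 677, 3385]. For each d | 3385:
  d = 1: 𝟙(1) · φ(3385/1) = 1 · 2704 = 2704
  d = 5: 𝟙(5) · φ(3385/5) = 1 · 676 = 676
  d = 677: 𝟙(677) · φ(3385/677) = 1 · 4 = 4
  d = 3385: 𝟙(3385) · φ(3385/3385) = 1 · 1 = 1
Summing: (𝟙 * φ)(3385) = 2704 + 676 + 4 + 1 = 3385.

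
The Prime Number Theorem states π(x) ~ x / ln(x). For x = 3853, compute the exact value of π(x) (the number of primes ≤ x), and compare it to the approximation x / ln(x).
π(3853) = 535;  x/ln(x) ≈ 466.66;  relative error ≈ 12.77%.

Directly count primes up to 3853: π(3853) = 535. The PNT approximation gives 3853/ln(3853) ≈ 3853/8.25661 ≈ 466.66. Relative error (π(x) − x/ln(x)) / π(x) ≈ 12.77%; the approximation is known to undercount slightly (Li(x) is a better estimate).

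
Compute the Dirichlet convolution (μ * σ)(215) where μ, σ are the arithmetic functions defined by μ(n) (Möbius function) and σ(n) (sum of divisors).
(μ * σ)(215) = 215

Divisors of 215: [1, 5, 43, 215]. For each d | 215:
  d = 1: μ(1) · σ(215/1) = 1 · 264 = 264
  d = 5: μ(5) · σ(215/5) = -1 · 44 = -44
  d = 43: μ(43) · σ(215/43) = -1 · 6 = -6
  d = 215: μ(215) · σ(215/215) = 1 · 1 = 1
Summing: (μ * σ)(215) = 264 + -44 + -6 + 1 = 215.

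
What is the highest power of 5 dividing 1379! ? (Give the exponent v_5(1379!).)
v_5(1379!) = 343

Legendre's formula: v_p(n!) = Σ_{k ≥ 1} ⌊n / p^k⌋. For p = 5, n = 1379, the terms are:
  ⌊1379/5^1⌋ = ⌊1379/5⌋ = 275
  ⌊1379/5^2⌋ = ⌊1379/25⌋ = 55
  ⌊1379/5^3⌋ = ⌊1379/125⌋ = 11
  ⌊1379/5^4⌋ = ⌊1379/625⌋ = 2
(the next term ⌊1379/5^5⌋ = 0, terminating the sum). Summing: v_5(1379!) = 275 + 55 + 11 + 2 = 343.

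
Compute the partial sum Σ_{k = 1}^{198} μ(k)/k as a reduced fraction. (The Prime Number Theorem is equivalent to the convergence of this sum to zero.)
Σ μ(k)/k = -10619956756869560313065816620548852142822454316540788251493888218559666579195/412585138412243404033282153204433423786722919328407878608465087271542530344602

Values of μ(k) for 1 ≤ k ≤ 198: μ(1) = 1, μ(2) = -1, μ(3) = -1, μ(5) = -1, μ(6) = 1, μ(7) = -1, μ(10) = 1, μ(11) = -1, μ(13) = -1, μ(14) = 1, μ(15) = 1, μ(17) = -1, μ(19) = -1, μ(21) = 1, μ(22) = 1, μ(23) = -1, μ(26) = 1, μ(29) = -1, μ(30) = -1, μ(31) = -1, μ(33) = 1, μ(34) = 1, μ(35) = 1, μ(37) = -1, μ(38) = 1, μ(39) = 1, μ(41) = -1, μ(42) = -1, μ(43) = -1, μ(46) = 1, μ(47) = -1, μ(51) = 1, μ(53) = -1, μ(55) = 1, μ(57) = 1, μ(58) = 1, μ(59) = -1, μ(61) = -1, μ(62) = 1, μ(65) = 1, μ(66) = -1, μ(67) = -1, μ(69) = 1, μ(70) = -1, μ(71) = -1, μ(73) = -1, μ(74) = 1, μ(77) = 1, μ(78) = -1, μ(79) = -1, μ(82) = 1, μ(83) = -1, μ(85) = 1, μ(86) = 1, μ(87) = 1, μ(89) = -1, μ(91) = 1, μ(93) = 1, μ(94) = 1, μ(95) = 1, μ(97) = -1, μ(101) = -1, μ(102) = -1, μ(103) = -1, μ(105) = -1, μ(106) = 1, μ(107) = -1, μ(109) = -1, μ(110) = -1, μ(111) = 1, μ(113) = -1, μ(114) = -1, μ(115) = 1, μ(118) = 1, μ(119) = 1, μ(122) = 1, μ(123) = 1, μ(127) = -1, μ(129) = 1, μ(130) = -1, μ(131) = -1, μ(133) = 1, μ(134) = 1, μ(137) = -1, μ(138) = -1, μ(139) = -1, μ(141) = 1, μ(142) = 1, μ(143) = 1, μ(145) = 1, μ(146) = 1, μ(149) = -1, μ(151) = -1, μ(154) = -1, μ(155) = 1, μ(157) = -1, μ(158) = 1, μ(159) = 1, μ(161) = 1, μ(163) = -1, μ(165) = -1, μ(166) = 1, μ(167) = -1, μ(170) = -1, μ(173) = -1, μ(174) = -1, μ(177) = 1, μ(178) = 1, μ(179) = -1, μ(181) = -1, μ(182) = -1, μ(183) = 1, μ(185) = 1, μ(186) = -1, μ(187) = 1, μ(190) = -1, μ(191) = -1, μ(193) = -1, μ(194) = 1, μ(195) = -1, μ(197) = -1, with μ = 0 on non-squarefree integers. Summing μ(k)/k for k where μ(k) ≠ 0 gives -10619956756869560313065816620548852142822454316540788251493888218559666579195/412585138412243404033282153204433423786722919328407878608465087271542530344602 ≈ -0.0257. (PNT ⟺ this sum → 0 as n → ∞.)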